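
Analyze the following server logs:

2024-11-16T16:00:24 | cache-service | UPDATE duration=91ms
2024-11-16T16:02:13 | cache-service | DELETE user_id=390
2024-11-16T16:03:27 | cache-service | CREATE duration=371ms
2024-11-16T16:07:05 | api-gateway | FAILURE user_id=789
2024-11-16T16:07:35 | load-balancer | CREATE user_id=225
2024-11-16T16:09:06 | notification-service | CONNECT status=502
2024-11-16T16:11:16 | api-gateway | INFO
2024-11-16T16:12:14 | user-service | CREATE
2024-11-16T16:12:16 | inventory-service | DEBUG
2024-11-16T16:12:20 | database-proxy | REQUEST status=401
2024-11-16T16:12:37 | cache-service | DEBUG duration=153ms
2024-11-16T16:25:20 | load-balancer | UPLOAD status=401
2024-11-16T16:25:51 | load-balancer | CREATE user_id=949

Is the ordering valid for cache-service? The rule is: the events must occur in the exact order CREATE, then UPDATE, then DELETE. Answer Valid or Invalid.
Invalid

To validate ordering:

1. Required order: CREATE → UPDATE → DELETE
2. Rule: the events must occur in the exact order CREATE, then UPDATE, then DELETE
3. Check actual order of events for cache-service
4. Result: Invalid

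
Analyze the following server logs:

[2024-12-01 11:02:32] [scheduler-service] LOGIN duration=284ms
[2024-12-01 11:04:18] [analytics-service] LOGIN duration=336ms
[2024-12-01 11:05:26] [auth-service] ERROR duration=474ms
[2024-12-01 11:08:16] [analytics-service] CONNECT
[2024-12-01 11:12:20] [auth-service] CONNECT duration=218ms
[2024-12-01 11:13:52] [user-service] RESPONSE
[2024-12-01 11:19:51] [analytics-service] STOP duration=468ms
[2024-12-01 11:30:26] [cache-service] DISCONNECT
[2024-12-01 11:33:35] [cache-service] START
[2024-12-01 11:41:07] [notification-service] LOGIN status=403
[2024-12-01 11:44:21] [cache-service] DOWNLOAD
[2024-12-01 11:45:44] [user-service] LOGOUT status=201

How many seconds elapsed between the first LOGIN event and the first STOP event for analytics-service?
933

To find the time between events:

1. Locate the first LOGIN event for analytics-service: 2024-12-01 11:04:18
2. Locate the first STOP event for analytics-service: 2024-12-01 11:19:51
3. Calculate the difference: 2024-12-01 11:19:51 - 2024-12-01 11:04:18 = 933 seconds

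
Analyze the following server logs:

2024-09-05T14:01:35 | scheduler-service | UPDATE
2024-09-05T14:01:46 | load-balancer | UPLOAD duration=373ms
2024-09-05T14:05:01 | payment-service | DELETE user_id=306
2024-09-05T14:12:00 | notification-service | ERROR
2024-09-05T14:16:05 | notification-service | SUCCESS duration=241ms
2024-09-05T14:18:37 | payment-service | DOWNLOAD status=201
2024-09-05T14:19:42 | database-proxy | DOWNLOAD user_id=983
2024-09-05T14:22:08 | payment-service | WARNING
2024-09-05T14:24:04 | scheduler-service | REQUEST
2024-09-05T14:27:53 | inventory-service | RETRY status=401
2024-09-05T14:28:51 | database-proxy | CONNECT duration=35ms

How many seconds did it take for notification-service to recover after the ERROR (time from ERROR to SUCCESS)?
245

To calculate recovery time:

1. Find ERROR event for notification-service: 2024-09-05T14:12:00
2. Find next SUCCESS event for notification-service: 2024-09-05T14:16:05
3. Recovery time: 2024-09-05T14:16:05 - 2024-09-05T14:12:00 = 245 seconds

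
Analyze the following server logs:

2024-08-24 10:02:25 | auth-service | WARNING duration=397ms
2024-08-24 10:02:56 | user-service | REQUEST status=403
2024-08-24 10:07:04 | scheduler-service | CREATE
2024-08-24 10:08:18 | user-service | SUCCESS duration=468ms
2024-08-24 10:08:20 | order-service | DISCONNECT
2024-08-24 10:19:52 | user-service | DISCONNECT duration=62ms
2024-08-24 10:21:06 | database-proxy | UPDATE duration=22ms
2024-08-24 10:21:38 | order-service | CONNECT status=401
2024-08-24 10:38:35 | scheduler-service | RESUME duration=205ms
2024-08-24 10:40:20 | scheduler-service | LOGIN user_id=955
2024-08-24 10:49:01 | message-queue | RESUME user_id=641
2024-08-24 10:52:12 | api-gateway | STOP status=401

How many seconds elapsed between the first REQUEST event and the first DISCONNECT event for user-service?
1016

To find the time between events:

1. Locate the first REQUEST event for user-service: 2024-08-24 10:02:56
2. Locate the first DISCONNECT event for user-service: 2024-08-24 10:19:52
3. Calculate the difference: 2024-08-24 10:19:52 - 2024-08-24 10:02:56 = 1016 seconds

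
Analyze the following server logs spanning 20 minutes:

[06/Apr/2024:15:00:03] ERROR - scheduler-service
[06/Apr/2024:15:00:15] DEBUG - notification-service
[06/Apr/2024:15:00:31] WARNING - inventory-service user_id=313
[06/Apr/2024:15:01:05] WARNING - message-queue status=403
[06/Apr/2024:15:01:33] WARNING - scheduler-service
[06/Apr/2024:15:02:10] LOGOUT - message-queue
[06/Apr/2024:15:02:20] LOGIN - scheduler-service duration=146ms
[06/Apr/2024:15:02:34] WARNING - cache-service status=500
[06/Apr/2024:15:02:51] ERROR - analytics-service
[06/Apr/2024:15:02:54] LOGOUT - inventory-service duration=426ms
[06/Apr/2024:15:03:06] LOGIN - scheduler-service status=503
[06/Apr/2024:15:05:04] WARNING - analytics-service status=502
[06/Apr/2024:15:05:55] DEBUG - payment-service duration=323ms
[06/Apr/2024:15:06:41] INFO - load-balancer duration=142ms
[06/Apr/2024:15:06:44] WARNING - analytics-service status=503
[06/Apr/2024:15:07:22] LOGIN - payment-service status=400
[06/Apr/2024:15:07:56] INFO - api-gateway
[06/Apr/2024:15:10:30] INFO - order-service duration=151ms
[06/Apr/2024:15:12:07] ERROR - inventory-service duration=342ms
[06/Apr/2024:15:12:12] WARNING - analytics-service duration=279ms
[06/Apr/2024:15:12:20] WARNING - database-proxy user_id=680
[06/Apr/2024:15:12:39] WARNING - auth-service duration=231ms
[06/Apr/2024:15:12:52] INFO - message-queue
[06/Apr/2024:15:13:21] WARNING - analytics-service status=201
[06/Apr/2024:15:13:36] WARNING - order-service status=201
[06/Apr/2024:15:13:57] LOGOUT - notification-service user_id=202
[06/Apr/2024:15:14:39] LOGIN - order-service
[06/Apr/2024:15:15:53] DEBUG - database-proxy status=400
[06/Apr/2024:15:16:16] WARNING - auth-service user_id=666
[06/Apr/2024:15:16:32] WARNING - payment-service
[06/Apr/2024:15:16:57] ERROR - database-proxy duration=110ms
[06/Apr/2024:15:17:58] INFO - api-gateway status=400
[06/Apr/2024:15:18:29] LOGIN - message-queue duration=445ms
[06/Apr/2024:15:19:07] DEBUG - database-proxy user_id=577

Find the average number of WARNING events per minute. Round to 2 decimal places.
0.65

To calculate the rate:

1. Count total WARNING events: 13
2. Total time period: 20 minutes
3. Rate = 13 / 20 = 0.65 events per minute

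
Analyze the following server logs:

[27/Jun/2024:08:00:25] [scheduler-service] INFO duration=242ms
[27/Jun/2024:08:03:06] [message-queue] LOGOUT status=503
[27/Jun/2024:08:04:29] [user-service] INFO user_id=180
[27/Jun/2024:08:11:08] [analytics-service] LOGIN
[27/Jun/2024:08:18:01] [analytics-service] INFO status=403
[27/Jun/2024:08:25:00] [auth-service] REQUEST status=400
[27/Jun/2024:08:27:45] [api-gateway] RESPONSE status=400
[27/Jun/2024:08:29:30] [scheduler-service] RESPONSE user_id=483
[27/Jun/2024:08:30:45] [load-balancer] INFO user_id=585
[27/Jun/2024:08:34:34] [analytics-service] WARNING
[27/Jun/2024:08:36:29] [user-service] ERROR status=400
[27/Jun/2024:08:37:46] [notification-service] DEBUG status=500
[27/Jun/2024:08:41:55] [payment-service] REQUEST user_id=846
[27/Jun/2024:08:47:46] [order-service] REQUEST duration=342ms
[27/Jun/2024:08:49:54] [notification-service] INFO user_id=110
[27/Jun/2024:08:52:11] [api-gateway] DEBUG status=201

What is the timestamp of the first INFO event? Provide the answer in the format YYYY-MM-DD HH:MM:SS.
2024-06-27 08:00:25

To find the first event:

1. Filter for all INFO events
2. Sort by timestamp
3. Select the first one
4. Timestamp: 2024-06-27 08:00:25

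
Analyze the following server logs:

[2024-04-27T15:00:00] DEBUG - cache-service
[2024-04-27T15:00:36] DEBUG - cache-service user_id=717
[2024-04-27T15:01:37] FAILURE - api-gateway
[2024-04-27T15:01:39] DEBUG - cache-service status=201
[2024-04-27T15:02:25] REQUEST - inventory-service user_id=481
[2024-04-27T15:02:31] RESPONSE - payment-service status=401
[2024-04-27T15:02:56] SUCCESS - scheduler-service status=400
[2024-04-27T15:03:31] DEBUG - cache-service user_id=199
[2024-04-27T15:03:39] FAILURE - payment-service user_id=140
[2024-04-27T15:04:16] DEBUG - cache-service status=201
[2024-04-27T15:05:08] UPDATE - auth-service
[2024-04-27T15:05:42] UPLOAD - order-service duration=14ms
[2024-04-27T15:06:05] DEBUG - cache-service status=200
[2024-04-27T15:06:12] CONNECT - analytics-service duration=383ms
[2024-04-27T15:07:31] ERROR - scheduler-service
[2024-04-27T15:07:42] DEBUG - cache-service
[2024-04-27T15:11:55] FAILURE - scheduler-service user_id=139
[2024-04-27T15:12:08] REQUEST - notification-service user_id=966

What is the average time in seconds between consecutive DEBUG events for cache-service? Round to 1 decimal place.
77.0

To calculate average interval:

1. Find all DEBUG events for cache-service in order
2. Calculate time gaps between consecutive events
3. Compute mean of gaps: 462 / 6 = 77.0 seconds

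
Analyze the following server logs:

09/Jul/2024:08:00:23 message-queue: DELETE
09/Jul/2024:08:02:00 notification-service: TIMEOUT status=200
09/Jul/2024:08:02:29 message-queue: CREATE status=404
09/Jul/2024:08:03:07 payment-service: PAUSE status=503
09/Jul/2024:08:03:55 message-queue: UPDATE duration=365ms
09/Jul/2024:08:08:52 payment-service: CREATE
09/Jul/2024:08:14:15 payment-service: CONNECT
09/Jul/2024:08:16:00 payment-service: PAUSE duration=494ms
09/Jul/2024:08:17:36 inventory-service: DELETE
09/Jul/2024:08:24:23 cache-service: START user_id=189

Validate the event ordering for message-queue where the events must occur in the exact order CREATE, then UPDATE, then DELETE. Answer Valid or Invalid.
Invalid

To validate ordering:

1. Required order: CREATE → UPDATE → DELETE
2. Rule: the events must occur in the exact order CREATE, then UPDATE, then DELETE
3. Check actual order of events for message-queue
4. Result: Invalid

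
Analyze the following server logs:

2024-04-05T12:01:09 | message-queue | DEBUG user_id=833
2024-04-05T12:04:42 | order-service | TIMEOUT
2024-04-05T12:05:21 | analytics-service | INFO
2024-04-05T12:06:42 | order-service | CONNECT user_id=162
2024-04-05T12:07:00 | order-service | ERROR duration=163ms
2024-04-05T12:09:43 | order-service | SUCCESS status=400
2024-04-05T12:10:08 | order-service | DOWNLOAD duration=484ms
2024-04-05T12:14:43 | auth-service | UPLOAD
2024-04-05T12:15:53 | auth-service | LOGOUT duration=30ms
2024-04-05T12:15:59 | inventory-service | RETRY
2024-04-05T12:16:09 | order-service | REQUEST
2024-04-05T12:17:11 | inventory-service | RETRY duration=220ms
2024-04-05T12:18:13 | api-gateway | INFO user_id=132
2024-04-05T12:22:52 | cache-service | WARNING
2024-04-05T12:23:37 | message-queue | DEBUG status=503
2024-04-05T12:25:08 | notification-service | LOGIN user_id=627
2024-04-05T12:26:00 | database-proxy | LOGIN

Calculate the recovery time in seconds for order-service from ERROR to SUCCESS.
163

To calculate recovery time:

1. Find ERROR event for order-service: 2024-04-05T12:07:00
2. Find next SUCCESS event for order-service: 2024-04-05T12:09:43
3. Recovery time: 2024-04-05T12:09:43 - 2024-04-05T12:07:00 = 163 seconds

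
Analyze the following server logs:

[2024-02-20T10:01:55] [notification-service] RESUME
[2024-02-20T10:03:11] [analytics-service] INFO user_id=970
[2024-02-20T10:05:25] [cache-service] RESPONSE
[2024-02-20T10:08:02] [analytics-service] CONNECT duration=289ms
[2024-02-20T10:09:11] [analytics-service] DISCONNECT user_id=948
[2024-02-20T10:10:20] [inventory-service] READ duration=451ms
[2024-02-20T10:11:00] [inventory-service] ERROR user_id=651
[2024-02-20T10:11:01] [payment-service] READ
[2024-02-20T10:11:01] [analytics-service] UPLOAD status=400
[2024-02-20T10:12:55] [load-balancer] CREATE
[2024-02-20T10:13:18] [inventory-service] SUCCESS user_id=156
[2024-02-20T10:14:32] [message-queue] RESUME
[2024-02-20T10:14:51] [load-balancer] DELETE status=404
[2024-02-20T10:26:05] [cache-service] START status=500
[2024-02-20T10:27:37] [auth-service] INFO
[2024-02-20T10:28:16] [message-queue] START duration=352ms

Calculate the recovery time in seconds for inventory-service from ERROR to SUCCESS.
138

To calculate recovery time:

1. Find ERROR event for inventory-service: 2024-02-20T10:11:00
2. Find next SUCCESS event for inventory-service: 2024-02-20T10:13:18
3. Recovery time: 2024-02-20T10:13:18 - 2024-02-20T10:11:00 = 138 seconds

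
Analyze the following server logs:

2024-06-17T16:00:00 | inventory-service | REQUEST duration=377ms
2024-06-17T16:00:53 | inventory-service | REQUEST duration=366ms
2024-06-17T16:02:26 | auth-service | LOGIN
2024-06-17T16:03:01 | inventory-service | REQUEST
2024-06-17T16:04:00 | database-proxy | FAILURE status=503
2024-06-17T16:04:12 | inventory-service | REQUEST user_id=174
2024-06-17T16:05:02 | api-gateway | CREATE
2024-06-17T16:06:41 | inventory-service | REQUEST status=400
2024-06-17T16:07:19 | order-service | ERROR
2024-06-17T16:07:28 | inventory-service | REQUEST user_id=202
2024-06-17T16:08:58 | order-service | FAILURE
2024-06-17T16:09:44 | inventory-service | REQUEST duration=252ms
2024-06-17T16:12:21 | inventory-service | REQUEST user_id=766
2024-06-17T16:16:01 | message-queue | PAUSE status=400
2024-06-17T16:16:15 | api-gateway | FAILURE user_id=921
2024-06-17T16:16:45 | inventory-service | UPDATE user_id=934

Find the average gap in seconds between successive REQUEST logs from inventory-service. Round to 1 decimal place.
105.9

To calculate average interval:

1. Find all REQUEST events for inventory-service in order
2. Calculate time gaps between consecutive events
3. Compute mean of gaps: 741 / 7 = 105.9 seconds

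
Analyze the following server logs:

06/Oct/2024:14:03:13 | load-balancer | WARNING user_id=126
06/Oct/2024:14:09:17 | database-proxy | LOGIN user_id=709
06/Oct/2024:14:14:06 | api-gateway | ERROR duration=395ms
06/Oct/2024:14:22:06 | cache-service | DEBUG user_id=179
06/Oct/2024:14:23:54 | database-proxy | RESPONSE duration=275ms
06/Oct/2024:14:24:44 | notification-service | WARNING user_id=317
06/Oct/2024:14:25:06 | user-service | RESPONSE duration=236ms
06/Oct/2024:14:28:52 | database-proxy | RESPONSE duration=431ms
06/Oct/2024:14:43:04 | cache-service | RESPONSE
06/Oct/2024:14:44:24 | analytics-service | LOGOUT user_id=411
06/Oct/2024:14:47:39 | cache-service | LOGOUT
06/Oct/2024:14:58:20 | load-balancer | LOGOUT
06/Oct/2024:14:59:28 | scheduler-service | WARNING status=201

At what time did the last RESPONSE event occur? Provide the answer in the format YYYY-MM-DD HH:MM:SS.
2024-10-06 14:43:04

To find the last event:

1. Filter for all RESPONSE events
2. Sort by timestamp
3. Select the last one
4. Timestamp: 2024-10-06 14:43:04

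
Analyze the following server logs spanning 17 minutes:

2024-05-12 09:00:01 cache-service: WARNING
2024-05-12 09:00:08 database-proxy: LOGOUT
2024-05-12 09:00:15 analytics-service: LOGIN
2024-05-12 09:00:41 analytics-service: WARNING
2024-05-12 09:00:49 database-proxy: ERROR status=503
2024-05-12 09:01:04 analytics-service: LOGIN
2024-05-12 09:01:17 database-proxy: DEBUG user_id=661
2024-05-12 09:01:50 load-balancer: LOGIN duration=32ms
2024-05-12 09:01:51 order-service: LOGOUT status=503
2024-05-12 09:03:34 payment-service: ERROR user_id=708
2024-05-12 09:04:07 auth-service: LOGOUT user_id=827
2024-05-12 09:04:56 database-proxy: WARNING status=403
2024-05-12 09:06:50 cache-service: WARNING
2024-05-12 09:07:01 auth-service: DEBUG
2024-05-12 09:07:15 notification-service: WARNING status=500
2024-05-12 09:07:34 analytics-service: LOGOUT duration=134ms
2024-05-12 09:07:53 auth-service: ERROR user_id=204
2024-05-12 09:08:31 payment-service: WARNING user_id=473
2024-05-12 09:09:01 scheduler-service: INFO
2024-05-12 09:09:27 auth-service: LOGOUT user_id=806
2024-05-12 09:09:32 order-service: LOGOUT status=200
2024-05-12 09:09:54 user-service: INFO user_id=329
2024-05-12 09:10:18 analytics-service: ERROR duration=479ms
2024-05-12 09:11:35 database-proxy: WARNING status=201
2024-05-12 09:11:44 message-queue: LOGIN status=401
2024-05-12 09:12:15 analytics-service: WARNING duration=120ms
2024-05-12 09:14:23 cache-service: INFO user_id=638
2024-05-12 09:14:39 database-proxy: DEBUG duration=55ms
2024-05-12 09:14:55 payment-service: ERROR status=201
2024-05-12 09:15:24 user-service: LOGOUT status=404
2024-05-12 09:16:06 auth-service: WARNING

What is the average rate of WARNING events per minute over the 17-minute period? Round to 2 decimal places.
0.53

To calculate the rate:

1. Count total WARNING events: 9
2. Total time period: 17 minutes
3. Rate = 9 / 17 = 0.53 events per minute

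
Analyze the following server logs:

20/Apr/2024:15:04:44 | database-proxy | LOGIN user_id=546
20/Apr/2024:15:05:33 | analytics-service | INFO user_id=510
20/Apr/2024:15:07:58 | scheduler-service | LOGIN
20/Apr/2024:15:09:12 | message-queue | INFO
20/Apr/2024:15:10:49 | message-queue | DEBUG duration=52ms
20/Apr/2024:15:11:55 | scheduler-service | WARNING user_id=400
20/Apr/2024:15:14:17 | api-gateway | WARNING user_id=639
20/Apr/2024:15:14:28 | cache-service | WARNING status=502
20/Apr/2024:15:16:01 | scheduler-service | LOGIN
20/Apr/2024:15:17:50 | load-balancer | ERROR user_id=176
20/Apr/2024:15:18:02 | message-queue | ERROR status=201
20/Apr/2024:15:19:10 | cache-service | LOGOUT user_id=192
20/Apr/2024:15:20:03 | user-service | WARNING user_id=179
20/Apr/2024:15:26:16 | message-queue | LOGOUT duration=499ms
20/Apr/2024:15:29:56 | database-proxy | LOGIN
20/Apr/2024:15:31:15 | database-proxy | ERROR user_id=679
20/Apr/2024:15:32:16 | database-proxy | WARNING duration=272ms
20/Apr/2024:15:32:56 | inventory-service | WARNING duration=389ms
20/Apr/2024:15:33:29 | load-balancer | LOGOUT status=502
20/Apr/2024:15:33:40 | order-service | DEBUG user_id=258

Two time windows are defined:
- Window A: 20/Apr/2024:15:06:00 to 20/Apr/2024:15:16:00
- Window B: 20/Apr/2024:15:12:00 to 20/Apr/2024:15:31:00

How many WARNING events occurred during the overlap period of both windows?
2

To find overlap events:

1. Window A: 20/Apr/2024:15:06:00 to 20/Apr/2024:15:16:00
2. Window B: 20/Apr/2024:15:12:00 to 20/Apr/2024:15:31:00
3. Overlap period: 20/Apr/2024:15:12:00 to 20/Apr/2024:15:16:00
4. Count WARNING events in overlap: 2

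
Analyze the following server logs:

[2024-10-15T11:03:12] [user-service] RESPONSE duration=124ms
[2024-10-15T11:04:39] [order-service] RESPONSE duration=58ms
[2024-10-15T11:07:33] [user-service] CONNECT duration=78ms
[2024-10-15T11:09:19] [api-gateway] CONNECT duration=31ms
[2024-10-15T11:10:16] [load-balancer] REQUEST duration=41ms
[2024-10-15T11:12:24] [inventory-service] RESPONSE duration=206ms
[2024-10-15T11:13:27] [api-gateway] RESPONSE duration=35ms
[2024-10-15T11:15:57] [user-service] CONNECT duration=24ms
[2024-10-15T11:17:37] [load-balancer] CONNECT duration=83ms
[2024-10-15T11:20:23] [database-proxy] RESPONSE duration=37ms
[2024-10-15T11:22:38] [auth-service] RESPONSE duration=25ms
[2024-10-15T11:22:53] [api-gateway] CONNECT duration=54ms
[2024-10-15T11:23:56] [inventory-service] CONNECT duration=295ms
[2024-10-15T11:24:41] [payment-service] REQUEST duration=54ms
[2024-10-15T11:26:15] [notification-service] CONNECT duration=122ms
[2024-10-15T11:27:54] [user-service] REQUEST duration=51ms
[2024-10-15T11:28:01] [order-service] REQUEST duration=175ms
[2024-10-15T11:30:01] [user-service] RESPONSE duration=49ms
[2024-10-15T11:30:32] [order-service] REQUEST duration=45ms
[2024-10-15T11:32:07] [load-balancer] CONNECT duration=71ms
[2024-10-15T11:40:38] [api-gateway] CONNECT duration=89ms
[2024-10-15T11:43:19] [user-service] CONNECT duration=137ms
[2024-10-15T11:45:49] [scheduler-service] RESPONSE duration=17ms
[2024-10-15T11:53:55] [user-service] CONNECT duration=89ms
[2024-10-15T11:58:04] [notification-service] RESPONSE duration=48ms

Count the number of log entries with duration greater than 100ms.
6

To count timeouts:

1. Threshold: 100ms
2. Extract duration from each log entry
3. Count entries where duration > 100
4. Timeout count: 6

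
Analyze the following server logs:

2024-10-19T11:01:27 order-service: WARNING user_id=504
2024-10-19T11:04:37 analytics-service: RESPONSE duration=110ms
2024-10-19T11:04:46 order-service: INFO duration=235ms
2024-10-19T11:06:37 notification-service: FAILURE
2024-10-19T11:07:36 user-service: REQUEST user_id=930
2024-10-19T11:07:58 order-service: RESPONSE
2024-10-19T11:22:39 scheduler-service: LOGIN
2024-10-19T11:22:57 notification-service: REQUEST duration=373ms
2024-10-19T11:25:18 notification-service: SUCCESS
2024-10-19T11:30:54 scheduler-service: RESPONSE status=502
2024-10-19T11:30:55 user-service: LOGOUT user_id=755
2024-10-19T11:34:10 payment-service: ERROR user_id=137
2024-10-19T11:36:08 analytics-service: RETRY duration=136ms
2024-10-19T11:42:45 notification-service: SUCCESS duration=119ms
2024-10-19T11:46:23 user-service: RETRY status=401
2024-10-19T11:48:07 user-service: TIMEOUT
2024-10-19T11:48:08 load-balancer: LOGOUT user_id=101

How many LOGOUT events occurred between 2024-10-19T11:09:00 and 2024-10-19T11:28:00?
0

To count events in the time window:

1. Window boundaries: 2024-10-19T11:09:00 to 2024-10-19T11:28:00
2. Filter for LOGOUT events within this window
3. Count matching events: 0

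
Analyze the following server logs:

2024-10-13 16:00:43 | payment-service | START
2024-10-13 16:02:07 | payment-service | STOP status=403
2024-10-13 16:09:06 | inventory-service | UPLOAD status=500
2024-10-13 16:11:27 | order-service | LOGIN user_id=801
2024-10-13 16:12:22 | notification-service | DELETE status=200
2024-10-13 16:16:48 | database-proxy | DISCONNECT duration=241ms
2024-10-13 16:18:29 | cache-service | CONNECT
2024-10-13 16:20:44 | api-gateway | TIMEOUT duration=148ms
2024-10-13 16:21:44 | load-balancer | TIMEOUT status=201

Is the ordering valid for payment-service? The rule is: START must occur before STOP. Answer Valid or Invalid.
Valid

To validate ordering:

1. Required order: START → STOP
2. Rule: START must occur before STOP
3. Check actual order of events for payment-service
4. Result: Valid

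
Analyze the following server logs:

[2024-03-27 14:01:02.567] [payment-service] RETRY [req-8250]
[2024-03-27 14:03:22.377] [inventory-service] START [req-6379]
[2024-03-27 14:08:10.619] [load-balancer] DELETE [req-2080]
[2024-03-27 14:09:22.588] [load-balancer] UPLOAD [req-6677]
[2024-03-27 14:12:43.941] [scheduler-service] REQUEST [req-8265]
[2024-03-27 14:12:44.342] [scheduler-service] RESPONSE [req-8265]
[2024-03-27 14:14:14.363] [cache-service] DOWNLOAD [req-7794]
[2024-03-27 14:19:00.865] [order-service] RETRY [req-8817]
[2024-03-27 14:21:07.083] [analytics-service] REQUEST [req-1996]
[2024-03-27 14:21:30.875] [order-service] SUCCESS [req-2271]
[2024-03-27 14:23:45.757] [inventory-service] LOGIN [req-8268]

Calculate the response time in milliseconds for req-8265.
401

To calculate latency:

1. Find REQUEST with id req-8265: 2024-03-27 14:12:43.941
2. Find RESPONSE with id req-8265: 2024-03-27 14:12:44.342
3. Latency: 2024-03-27 14:12:44.342 - 2024-03-27 14:12:43.941 = 401ms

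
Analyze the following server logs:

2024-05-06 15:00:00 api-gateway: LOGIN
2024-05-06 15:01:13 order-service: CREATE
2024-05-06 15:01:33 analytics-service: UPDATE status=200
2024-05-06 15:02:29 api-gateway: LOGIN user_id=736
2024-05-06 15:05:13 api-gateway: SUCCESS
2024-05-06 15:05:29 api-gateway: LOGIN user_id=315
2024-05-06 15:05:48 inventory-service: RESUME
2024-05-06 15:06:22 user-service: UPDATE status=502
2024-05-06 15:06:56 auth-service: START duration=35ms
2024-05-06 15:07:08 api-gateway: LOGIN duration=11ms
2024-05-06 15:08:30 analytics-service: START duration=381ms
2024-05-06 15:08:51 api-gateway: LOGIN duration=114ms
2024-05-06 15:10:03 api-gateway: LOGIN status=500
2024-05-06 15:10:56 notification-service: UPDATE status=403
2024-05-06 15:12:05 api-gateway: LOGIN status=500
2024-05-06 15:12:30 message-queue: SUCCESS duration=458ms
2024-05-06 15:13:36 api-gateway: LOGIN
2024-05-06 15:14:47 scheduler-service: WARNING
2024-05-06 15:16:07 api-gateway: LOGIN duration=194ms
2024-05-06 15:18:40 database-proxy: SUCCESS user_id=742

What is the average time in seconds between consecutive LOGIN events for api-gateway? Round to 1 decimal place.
120.9

To calculate average interval:

1. Find all LOGIN events for api-gateway in order
2. Calculate time gaps between consecutive events
3. Compute mean of gaps: 967 / 8 = 120.9 seconds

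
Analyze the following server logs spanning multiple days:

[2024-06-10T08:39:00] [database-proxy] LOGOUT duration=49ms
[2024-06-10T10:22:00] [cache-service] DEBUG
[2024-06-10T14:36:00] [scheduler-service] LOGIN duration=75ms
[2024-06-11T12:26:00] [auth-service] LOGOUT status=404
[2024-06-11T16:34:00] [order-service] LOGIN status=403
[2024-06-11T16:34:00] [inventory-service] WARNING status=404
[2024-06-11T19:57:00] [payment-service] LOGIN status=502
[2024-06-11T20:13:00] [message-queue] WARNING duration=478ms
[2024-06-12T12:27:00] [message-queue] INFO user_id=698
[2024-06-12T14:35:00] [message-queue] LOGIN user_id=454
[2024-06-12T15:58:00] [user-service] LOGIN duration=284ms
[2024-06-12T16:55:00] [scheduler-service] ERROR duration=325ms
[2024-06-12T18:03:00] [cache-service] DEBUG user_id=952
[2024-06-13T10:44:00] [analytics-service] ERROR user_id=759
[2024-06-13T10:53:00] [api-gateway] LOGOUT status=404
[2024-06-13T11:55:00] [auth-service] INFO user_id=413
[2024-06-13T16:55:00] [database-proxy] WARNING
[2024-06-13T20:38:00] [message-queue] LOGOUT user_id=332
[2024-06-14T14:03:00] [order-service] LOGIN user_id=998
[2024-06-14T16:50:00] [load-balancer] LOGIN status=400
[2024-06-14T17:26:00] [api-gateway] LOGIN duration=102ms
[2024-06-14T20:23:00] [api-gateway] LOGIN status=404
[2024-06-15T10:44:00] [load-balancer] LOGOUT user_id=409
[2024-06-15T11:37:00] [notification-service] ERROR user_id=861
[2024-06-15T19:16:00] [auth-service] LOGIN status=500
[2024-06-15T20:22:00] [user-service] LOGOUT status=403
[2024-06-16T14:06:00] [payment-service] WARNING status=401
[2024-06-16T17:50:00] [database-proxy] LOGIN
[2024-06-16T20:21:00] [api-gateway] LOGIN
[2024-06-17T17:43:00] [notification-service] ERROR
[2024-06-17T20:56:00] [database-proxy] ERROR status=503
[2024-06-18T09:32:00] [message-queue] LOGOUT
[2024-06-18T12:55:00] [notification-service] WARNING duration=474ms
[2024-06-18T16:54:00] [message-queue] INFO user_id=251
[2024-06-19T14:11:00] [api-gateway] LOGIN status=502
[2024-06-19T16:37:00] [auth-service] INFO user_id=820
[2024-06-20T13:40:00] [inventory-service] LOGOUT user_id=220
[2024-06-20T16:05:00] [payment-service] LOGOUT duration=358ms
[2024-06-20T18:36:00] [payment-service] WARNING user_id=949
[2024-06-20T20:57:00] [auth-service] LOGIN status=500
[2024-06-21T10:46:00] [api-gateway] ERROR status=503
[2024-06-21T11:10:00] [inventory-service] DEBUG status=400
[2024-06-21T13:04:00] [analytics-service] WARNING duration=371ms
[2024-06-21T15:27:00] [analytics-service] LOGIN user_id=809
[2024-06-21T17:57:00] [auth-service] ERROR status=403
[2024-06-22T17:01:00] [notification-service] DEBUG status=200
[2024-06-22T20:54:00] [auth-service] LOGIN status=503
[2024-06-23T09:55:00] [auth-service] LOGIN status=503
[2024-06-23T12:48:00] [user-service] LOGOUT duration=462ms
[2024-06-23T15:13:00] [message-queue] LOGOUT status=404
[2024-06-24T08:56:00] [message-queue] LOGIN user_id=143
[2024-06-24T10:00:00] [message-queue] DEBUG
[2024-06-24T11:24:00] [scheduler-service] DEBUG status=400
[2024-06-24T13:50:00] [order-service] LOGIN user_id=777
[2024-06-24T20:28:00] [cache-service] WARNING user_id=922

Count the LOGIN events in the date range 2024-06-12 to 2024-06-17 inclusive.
9

To filter by date range:

1. Date range: 2024-06-12 through 2024-06-17, both dates inclusive
2. Filter for LOGIN events whose date falls in this range
3. Count matching events: 9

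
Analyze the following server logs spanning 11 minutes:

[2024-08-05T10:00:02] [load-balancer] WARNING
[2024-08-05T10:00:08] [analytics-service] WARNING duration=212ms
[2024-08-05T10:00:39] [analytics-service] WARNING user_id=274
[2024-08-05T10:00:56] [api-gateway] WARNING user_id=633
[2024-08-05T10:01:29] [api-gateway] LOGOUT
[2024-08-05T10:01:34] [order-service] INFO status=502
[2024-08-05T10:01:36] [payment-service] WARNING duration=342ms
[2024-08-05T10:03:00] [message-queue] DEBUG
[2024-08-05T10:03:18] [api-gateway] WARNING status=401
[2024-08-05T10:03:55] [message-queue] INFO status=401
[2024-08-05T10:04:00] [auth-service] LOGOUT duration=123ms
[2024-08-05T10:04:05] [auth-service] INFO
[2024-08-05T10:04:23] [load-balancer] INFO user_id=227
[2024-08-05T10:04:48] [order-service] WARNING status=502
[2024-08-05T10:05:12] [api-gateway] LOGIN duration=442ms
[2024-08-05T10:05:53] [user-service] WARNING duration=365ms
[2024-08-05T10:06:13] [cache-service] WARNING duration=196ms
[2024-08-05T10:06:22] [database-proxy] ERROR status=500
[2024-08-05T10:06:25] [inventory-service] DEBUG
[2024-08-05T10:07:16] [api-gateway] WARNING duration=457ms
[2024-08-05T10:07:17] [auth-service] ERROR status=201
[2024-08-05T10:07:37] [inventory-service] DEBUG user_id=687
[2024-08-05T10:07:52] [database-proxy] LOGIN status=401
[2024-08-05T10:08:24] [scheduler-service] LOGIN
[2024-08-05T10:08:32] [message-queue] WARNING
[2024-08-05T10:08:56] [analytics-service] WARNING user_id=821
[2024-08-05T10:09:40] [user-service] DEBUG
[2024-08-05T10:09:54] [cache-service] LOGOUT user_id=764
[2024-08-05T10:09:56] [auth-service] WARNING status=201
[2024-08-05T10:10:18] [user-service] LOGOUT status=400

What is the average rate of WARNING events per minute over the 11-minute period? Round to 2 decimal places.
1.18

To calculate the rate:

1. Count total WARNING events: 13
2. Total time period: 11 minutes
3. Rate = 13 / 11 = 1.18 events per minute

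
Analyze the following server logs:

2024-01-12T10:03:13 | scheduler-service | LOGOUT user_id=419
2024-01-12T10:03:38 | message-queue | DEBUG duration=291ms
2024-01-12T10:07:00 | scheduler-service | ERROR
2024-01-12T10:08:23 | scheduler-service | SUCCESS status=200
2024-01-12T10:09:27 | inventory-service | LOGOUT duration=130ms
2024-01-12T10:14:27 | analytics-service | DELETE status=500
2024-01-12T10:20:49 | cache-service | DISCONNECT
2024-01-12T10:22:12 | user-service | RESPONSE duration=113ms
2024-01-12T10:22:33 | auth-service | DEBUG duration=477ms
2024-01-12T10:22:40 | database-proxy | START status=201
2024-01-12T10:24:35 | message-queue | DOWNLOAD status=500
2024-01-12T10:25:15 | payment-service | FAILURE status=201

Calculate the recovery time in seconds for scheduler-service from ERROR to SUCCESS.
83

To calculate recovery time:

1. Find ERROR event for scheduler-service: 2024-01-12T10:07:00
2. Find next SUCCESS event for scheduler-service: 2024-01-12T10:08:23
3. Recovery time: 2024-01-12T10:08:23 - 2024-01-12T10:07:00 = 83 seconds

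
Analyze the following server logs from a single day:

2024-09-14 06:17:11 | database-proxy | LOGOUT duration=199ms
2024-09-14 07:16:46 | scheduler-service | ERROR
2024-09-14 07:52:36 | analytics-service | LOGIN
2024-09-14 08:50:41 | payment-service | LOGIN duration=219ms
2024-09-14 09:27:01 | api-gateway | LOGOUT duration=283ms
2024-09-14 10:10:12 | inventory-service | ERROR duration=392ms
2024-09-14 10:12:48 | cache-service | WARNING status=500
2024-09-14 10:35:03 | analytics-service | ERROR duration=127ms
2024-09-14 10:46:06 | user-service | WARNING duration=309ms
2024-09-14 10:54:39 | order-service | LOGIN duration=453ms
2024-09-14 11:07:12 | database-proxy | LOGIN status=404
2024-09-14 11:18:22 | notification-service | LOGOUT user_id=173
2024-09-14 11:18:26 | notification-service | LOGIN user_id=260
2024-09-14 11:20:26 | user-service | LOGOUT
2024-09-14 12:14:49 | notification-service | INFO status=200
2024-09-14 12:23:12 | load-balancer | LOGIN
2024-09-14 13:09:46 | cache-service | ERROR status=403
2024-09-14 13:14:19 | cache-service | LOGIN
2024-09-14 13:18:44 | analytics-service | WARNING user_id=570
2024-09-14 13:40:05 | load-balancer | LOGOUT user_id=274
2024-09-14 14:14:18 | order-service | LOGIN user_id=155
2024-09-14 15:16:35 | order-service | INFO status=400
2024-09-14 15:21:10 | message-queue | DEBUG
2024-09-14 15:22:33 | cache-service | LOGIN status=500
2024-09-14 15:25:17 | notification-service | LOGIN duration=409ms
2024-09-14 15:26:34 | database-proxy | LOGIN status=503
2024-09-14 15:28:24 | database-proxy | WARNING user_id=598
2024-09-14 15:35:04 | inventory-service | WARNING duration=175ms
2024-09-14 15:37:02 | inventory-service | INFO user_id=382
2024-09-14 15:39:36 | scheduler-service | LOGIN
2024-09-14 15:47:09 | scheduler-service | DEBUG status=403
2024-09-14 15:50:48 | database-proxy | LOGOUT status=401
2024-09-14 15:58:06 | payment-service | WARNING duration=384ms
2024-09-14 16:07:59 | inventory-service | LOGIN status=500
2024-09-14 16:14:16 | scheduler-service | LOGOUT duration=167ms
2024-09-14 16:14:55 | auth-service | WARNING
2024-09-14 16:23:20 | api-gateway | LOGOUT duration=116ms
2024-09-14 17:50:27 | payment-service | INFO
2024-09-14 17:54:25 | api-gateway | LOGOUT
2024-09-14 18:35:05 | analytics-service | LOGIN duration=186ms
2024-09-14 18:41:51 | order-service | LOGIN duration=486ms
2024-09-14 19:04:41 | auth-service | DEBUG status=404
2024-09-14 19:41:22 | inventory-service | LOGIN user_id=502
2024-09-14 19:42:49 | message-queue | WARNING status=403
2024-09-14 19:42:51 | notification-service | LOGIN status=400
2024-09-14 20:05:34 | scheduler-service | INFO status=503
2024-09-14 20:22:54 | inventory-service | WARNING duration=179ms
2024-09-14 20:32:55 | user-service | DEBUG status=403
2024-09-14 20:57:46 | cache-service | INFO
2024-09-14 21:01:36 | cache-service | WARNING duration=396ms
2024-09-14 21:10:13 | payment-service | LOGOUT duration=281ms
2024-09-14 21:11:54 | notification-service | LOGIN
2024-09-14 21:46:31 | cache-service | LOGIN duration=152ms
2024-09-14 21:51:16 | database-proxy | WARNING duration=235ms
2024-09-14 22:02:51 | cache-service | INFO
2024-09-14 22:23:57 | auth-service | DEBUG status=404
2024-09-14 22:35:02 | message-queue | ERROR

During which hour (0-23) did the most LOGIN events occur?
15

To find the peak hour:

1. Group all LOGIN events by hour
2. Count events in each hour
3. Find hour with maximum count
4. Peak hour: 15 (with 4 events)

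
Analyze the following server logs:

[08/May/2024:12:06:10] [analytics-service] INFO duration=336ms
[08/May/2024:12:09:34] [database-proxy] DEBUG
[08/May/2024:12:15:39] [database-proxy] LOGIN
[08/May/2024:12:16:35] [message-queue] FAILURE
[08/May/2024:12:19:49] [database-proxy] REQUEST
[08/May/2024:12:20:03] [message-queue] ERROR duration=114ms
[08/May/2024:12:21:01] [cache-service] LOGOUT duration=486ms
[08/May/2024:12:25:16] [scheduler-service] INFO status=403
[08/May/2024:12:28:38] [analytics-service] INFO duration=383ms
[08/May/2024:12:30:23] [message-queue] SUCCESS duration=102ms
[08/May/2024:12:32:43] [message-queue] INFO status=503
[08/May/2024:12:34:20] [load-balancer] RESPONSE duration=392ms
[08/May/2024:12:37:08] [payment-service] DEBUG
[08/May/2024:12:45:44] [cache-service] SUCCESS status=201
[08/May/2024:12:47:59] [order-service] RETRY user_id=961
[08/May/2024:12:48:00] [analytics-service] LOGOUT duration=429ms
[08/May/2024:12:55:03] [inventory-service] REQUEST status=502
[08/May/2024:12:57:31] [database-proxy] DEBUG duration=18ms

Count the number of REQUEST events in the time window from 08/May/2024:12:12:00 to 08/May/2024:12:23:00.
1

To count events in the time window:

1. Window boundaries: 08/May/2024:12:12:00 to 08/May/2024:12:23:00
2. Filter for REQUEST events within this window
3. Count matching events: 1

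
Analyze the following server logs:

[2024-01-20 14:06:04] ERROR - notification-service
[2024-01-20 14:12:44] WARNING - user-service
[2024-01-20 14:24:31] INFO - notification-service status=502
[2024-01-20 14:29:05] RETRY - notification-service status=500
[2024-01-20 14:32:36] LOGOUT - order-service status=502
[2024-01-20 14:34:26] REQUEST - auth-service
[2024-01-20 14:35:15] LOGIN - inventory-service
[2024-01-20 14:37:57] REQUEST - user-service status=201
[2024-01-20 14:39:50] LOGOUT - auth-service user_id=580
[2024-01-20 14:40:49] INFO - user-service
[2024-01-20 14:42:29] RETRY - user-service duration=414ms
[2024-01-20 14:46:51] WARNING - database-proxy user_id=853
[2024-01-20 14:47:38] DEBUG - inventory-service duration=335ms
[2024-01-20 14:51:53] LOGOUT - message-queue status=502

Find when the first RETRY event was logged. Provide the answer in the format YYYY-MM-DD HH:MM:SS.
2024-01-20 14:29:05

To find the first event:

1. Filter for all RETRY events
2. Sort by timestamp
3. Select the first one
4. Timestamp: 2024-01-20 14:29:05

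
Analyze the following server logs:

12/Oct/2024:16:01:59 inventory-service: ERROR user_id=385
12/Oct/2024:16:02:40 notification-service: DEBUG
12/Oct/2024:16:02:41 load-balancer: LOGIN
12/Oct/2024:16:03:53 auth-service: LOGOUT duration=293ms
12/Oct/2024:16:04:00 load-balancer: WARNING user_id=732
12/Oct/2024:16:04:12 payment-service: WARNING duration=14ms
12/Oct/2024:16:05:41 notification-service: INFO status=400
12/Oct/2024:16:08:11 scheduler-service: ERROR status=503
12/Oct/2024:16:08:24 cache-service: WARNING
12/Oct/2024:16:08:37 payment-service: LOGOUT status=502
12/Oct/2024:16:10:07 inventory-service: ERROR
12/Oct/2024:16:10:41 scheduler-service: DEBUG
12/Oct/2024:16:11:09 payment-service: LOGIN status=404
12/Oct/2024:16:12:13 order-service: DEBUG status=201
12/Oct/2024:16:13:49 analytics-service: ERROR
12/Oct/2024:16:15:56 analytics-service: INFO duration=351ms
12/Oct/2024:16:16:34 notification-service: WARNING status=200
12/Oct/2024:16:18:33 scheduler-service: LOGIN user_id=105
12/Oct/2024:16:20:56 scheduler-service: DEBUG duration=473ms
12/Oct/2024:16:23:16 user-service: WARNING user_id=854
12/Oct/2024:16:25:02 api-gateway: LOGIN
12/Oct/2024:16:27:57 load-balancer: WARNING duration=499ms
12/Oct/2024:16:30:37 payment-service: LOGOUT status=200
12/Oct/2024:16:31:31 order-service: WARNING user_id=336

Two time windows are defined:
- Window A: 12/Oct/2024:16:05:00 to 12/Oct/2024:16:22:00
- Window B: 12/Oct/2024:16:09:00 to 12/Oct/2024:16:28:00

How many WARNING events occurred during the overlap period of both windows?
1

To find overlap events:

1. Window A: 12/Oct/2024:16:05:00 to 12/Oct/2024:16:22:00
2. Window B: 12/Oct/2024:16:09:00 to 12/Oct/2024:16:28:00
3. Overlap period: 12/Oct/2024:16:09:00 to 12/Oct/2024:16:22:00
4. Count WARNING events in overlap: 1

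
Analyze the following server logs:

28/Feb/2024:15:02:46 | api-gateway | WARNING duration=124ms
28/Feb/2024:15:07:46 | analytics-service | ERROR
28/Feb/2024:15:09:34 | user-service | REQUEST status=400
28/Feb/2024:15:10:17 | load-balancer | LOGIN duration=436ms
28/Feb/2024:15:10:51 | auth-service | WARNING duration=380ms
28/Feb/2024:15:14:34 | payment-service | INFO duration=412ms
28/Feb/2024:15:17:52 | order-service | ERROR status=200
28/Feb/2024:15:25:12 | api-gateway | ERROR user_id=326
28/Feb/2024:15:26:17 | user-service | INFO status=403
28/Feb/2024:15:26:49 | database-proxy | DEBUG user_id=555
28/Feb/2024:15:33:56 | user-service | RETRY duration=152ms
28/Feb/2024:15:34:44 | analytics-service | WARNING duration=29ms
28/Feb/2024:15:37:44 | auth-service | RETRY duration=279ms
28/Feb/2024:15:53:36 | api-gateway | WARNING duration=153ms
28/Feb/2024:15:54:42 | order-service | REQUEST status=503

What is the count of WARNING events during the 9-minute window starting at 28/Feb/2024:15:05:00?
1

To count events in the time window:

1. Window boundaries: 28/Feb/2024:15:05:00 to 28/Feb/2024:15:14:00
2. Filter for WARNING events within this window
3. Count matching events: 1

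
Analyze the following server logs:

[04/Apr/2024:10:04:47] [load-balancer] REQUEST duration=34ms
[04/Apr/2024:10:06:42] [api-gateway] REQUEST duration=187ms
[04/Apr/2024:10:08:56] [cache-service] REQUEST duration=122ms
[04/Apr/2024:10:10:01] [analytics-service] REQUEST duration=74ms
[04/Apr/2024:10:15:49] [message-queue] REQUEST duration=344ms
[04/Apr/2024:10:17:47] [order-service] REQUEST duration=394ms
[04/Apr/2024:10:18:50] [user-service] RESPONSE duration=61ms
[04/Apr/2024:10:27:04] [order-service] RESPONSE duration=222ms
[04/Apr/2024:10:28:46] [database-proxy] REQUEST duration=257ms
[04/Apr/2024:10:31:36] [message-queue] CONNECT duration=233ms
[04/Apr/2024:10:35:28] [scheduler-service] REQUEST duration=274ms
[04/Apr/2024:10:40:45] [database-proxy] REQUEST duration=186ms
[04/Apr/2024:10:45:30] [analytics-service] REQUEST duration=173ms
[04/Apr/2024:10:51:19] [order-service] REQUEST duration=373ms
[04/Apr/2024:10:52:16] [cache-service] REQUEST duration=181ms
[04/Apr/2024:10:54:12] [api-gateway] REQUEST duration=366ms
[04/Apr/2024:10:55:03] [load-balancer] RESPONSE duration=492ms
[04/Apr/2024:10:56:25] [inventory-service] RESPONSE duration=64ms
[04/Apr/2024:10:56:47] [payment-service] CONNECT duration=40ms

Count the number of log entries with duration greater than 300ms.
5

To count timeouts:

1. Threshold: 300ms
2. Extract duration from each log entry
3. Count entries where duration > 300
4. Timeout count: 5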